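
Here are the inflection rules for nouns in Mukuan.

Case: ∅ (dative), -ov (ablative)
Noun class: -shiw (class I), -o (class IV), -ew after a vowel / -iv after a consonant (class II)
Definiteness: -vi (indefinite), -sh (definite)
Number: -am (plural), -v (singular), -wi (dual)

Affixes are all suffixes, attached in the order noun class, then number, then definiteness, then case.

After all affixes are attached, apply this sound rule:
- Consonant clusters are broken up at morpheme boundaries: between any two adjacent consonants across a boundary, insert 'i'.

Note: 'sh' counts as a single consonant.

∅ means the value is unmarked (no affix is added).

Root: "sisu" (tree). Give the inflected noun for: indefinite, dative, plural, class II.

Attach noun class class II -ew (after vowel 'u') → sisuew.
Attach number plural -am → sisuewam.
Attach definiteness indefinite -vi → sisuewamvi.
case = dative: zero marking, form stays sisuewamvi.
Apply epenthesis: sisuewamvi → sisuewamivi.

sisuewamivi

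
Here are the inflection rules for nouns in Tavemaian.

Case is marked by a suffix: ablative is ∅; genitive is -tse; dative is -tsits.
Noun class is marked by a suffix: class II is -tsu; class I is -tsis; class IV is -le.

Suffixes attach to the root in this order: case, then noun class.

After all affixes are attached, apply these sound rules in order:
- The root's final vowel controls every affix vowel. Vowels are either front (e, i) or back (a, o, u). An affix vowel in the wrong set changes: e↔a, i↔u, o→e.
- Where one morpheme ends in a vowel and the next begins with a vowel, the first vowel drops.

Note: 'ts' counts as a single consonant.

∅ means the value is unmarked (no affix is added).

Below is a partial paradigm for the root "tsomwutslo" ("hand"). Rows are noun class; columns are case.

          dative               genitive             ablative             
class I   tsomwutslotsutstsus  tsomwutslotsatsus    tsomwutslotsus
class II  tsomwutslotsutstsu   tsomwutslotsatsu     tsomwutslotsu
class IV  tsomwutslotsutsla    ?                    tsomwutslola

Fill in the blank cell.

Attach case genitive -tse → tsomwutslotse.
Attach noun class class IV -le → tsomwutslotsele.
Apply vowel harmony: tsomwutslotsele → tsomwutslotsala.
Vowel deletion: no change.

tsomwutslotsala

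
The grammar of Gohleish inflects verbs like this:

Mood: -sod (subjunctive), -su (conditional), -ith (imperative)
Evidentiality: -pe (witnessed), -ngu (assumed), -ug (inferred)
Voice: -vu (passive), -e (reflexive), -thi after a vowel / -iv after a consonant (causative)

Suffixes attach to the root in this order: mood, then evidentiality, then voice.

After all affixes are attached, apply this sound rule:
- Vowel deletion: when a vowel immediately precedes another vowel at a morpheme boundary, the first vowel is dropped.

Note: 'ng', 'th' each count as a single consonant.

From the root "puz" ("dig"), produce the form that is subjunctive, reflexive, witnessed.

puzsodpe

Attach mood subjunctive -sod → puzsod.
Attach evidentiality witnessed -pe → puzsodpe.
Attach voice reflexive -e → puzsodpee.
Apply vowel deletion: puzsodpee → puzsodpe.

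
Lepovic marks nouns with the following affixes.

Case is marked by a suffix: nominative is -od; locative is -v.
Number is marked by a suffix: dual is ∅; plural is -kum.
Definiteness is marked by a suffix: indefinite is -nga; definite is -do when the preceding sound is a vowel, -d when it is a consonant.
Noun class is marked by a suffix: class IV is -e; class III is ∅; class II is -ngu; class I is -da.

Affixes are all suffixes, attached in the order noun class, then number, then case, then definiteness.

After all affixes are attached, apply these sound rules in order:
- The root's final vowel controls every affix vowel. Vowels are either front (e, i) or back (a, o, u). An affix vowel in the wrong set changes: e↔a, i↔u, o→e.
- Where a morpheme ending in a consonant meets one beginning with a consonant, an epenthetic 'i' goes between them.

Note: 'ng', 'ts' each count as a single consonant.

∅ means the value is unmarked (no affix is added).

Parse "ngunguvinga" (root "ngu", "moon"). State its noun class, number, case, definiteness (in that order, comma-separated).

Segment: ngu-ngu-v-nga.
noun class: -ngu → class II.
number: ∅ → dual.
case: -v → locative.
definiteness: -nga → indefinite.

class II, dual, locative, indefinite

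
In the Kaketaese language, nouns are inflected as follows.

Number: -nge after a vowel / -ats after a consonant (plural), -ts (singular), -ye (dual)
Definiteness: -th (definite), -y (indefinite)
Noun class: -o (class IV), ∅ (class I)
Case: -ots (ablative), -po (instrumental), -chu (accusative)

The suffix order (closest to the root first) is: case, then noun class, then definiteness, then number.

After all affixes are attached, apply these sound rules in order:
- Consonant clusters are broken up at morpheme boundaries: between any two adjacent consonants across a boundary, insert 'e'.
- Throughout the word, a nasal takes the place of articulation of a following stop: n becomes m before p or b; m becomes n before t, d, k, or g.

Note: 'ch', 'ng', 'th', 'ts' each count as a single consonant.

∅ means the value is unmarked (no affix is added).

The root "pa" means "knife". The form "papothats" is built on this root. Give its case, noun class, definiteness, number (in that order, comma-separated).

instrumental, class I, definite, plural

Segment: pa-po-th-ats.
case: -po → instrumental.
noun class: ∅ → class I.
definiteness: -th → definite.
number: -nge/ats → plural.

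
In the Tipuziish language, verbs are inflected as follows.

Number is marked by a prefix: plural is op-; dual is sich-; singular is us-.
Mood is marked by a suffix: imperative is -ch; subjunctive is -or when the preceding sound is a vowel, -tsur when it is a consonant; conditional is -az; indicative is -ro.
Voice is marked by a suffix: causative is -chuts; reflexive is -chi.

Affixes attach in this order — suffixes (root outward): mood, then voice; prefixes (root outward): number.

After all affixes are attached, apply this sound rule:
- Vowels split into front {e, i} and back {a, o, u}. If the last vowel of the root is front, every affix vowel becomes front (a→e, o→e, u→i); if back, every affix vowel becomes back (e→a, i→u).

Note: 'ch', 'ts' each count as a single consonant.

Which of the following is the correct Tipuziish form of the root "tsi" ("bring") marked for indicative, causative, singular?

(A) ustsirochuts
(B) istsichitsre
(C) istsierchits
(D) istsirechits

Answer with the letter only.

Attach number singular us- → ustsi.
Attach mood indicative -ro → ustsiro.
Attach voice causative -chuts → ustsirochuts.
Apply vowel harmony: ustsirochuts → istsirechits.
So the correct form is istsirechits, option (D).
(C) istsierchits is wrong: it uses subjunctive instead of indicative for mood.
(A) ustsirochuts is wrong: it fails to apply the sound rule(s).
(B) istsichitsre is wrong: it has the affixes in the wrong order.

D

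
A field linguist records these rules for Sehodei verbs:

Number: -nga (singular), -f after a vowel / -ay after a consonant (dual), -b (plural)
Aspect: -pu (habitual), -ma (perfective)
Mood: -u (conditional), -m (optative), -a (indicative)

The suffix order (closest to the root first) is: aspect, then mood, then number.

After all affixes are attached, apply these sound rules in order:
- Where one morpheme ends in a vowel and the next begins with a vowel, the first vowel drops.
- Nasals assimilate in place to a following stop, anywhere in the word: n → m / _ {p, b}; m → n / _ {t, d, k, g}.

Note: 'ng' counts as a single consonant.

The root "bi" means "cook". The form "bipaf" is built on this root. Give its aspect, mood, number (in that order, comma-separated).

habitual, indicative, dual

Segment: bi-pu-a-f.
aspect: -pu → habitual.
mood: -a → indicative.
number: -f/ay → dual.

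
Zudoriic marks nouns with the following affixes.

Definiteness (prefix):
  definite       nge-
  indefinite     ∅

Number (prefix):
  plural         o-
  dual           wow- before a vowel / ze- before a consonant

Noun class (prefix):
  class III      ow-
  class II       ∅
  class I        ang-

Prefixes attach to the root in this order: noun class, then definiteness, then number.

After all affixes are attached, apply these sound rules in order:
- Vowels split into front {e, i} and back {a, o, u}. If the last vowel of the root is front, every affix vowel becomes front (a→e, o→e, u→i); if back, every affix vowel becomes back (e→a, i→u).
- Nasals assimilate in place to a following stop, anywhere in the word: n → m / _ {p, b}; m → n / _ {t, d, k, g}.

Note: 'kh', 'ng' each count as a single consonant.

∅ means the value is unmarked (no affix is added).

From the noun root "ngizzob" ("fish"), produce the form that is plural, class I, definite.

Attach noun class class I ang- → angngizzob.
Attach definiteness definite nge- → ngeangngizzob.
Attach number plural o- → ongeangngizzob.
Apply vowel harmony: ongeangngizzob → ongaangngizzob.
Nasal assimilation: no change.

ongaangngizzob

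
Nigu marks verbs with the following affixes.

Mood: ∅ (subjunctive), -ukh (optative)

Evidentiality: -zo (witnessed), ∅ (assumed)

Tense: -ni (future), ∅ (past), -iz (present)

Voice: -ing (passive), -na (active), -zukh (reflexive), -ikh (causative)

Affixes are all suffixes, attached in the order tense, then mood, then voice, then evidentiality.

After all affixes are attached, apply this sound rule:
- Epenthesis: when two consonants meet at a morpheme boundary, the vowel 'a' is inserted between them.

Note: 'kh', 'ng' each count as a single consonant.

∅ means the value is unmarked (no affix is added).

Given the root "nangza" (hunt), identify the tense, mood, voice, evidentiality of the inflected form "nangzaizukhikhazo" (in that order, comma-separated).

present, optative, causative, witnessed

Segment: nangza-iz-ukh-ikh-zo.
tense: -iz → present.
mood: -ukh → optative.
voice: -ikh → causative.
evidentiality: -zo → witnessed.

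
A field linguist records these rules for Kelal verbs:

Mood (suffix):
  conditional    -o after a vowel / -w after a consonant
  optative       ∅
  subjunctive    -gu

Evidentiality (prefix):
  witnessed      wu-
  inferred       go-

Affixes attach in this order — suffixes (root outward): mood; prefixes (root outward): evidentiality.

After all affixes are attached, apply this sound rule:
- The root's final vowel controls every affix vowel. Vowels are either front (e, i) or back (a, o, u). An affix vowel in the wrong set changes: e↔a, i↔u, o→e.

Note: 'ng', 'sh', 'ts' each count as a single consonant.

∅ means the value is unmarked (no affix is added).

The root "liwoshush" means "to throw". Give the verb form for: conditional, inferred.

goliwoshushw

Attach evidentiality inferred go- → goliwoshush.
Attach mood conditional -w (after consonant 'sh') → goliwoshushw.
Vowel harmony: no change.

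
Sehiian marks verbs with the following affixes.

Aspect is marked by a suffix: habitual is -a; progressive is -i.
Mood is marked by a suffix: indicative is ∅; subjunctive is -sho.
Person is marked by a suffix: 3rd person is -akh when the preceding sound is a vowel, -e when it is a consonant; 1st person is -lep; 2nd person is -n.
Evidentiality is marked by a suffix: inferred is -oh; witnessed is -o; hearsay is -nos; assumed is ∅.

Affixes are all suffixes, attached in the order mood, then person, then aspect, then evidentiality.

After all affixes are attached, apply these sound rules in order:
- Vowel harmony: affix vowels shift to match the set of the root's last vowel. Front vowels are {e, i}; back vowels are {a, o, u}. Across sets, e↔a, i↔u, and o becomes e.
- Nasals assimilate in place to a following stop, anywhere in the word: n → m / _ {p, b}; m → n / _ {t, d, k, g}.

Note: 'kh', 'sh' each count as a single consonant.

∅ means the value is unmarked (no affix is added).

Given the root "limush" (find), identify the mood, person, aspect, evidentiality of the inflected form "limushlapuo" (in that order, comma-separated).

indicative, 1st person, progressive, witnessed

Segment: limush-lep-i-o.
mood: ∅ → indicative.
person: -lep → 1st person.
aspect: -i → progressive.
evidentiality: -o → witnessed.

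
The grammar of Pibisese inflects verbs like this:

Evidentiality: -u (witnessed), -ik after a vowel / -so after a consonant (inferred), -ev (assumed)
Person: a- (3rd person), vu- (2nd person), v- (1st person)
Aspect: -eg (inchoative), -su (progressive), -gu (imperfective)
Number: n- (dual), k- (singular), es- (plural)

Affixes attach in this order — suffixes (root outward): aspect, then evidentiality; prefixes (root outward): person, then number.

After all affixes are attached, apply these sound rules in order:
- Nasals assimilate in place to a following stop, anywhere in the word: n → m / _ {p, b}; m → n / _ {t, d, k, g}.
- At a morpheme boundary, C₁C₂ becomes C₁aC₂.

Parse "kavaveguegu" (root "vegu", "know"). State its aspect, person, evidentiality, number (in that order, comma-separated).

inchoative, 1st person, witnessed, singular

Segment: k-v-vegu-eg-u.
aspect: -eg → inchoative.
person: v- → 1st person.
evidentiality: -u → witnessed.
number: k- → singular.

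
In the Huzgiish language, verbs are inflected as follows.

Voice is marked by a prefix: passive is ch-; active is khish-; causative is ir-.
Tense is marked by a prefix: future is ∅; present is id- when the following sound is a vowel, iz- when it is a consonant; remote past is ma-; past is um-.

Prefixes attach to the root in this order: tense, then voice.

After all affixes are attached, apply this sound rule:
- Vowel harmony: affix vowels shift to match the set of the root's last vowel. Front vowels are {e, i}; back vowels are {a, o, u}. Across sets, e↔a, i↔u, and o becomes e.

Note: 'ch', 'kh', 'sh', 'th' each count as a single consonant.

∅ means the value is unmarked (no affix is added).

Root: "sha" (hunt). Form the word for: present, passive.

chuzsha

Attach tense present iz- (before consonant 'sh') → izsha.
Attach voice passive ch- → chizsha.
Apply vowel harmony: chizsha → chuzsha.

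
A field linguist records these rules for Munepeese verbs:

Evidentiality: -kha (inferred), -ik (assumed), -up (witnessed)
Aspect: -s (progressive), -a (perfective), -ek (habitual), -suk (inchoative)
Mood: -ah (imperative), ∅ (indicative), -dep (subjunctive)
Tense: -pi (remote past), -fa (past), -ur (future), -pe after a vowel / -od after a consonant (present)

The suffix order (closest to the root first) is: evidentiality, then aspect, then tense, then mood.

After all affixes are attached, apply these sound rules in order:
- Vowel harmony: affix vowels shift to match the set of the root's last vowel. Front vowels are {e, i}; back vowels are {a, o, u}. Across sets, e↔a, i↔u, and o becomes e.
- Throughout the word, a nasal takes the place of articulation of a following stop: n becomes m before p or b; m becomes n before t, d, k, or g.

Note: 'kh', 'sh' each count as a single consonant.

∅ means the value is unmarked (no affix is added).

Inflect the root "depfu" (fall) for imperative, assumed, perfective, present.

Attach evidentiality assumed -ik → depfuik.
Attach aspect perfective -a → depfuika.
Attach tense present -pe (after vowel 'a') → depfuikape.
Attach mood imperative -ah → depfuikapeah.
Apply vowel harmony: depfuikapeah → depfuukapaah.
Nasal assimilation: no change.

depfuukapaah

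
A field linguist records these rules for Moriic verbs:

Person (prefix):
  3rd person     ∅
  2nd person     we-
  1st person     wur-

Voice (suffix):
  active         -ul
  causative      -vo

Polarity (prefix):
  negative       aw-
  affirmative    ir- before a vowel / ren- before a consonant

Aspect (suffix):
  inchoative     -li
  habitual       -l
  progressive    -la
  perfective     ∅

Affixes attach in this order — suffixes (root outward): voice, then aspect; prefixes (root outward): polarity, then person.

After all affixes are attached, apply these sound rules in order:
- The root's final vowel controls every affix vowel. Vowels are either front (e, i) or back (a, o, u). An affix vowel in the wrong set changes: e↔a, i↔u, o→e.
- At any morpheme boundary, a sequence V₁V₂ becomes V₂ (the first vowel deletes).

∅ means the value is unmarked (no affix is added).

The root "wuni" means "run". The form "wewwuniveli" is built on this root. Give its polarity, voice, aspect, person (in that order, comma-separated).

negative, causative, inchoative, 2nd person

Segment: we-aw-wuni-vo-li.
polarity: aw- → negative.
voice: -vo → causative.
aspect: -li → inchoative.
person: we- → 2nd person.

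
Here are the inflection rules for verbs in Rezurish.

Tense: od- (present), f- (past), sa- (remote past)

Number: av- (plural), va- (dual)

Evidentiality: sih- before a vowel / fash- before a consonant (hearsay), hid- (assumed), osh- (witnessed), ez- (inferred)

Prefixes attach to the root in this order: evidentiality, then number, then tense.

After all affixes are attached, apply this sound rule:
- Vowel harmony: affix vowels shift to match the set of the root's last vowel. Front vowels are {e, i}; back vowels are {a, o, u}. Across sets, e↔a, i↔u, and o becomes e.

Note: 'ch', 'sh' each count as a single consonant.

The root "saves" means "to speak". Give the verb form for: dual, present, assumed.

Attach evidentiality assumed hid- → hidsaves.
Attach number dual va- → vahidsaves.
Attach tense present od- → odvahidsaves.
Apply vowel harmony: odvahidsaves → edvehidsaves.

edvehidsaves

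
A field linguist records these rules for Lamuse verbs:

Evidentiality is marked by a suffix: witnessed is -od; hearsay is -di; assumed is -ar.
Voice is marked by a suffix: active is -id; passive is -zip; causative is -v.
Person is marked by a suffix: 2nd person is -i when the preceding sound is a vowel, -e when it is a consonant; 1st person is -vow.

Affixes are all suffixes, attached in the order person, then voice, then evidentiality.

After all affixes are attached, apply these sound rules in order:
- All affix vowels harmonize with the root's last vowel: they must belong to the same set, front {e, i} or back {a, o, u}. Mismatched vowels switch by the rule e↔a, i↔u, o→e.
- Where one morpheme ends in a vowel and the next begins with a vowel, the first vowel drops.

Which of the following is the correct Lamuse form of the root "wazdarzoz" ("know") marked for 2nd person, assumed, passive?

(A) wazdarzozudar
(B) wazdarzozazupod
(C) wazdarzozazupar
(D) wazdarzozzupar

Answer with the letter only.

Attach person 2nd person -e (after consonant 'z') → wazdarzoze.
Attach voice passive -zip → wazdarzozezip.
Attach evidentiality assumed -ar → wazdarzozezipar.
Apply vowel harmony: wazdarzozezipar → wazdarzozazupar.
Vowel deletion: no change.
So the correct form is wazdarzozazupar, option (C).
(D) wazdarzozzupar is wrong: it has the affixes in the wrong order.
(A) wazdarzozudar is wrong: it uses active instead of passive for voice.
(B) wazdarzozazupod is wrong: it uses witnessed instead of assumed for evidentiality.

C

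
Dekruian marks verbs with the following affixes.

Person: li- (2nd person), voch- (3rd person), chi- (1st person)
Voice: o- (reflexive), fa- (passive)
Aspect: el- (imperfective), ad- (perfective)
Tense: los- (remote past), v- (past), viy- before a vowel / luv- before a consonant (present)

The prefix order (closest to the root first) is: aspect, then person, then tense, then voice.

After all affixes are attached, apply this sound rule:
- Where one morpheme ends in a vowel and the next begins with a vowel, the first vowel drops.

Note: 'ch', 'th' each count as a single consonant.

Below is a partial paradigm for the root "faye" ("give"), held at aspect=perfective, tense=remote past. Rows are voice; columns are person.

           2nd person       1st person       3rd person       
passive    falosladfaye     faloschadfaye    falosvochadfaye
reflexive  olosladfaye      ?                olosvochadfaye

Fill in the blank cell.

Attach aspect perfective ad- → adfaye.
Attach person 1st person chi- → chiadfaye.
Attach tense remote past los- → loschiadfaye.
Attach voice reflexive o- → oloschiadfaye.
Apply vowel deletion: oloschiadfaye → oloschadfaye.

oloschadfaye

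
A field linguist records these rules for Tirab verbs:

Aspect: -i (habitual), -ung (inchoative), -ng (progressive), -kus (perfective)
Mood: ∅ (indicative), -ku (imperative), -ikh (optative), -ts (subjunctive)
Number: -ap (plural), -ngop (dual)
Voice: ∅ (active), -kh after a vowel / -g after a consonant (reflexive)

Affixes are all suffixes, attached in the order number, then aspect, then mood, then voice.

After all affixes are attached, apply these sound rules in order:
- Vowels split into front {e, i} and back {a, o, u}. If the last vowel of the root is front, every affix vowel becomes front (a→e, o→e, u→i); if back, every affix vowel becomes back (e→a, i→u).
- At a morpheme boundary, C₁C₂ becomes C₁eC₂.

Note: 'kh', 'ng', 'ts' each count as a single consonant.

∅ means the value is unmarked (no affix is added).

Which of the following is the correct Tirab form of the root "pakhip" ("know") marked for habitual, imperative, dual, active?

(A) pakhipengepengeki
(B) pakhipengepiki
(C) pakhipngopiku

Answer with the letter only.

Attach number dual -ngop → pakhipngop.
Attach aspect habitual -i → pakhipngopi.
Attach mood imperative -ku → pakhipngopiku.
voice = active: zero marking, form stays pakhipngopiku.
Apply vowel harmony: pakhipngopiku → pakhipngepiki.
Apply epenthesis: pakhipngepiki → pakhipengepiki.
So the correct form is pakhipengepiki, option (B).
(A) pakhipengepengeki is wrong: it uses progressive instead of habitual for aspect.
(C) pakhipngopiku is wrong: it fails to apply the sound rule(s).

B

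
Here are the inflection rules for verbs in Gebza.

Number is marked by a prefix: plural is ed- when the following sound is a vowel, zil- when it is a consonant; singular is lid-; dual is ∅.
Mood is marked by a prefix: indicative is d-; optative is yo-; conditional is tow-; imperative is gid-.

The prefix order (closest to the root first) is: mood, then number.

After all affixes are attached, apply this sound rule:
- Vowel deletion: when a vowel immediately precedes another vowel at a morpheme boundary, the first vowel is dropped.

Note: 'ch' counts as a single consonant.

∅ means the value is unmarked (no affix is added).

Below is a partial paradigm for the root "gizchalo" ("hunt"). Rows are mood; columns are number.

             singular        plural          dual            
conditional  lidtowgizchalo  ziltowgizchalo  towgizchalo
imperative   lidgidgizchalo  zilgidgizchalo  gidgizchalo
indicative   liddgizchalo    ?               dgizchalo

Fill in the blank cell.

Attach mood indicative d- → dgizchalo.
Attach number plural zil- (before consonant 'd') → zildgizchalo.
Vowel deletion: no change.

zildgizchalo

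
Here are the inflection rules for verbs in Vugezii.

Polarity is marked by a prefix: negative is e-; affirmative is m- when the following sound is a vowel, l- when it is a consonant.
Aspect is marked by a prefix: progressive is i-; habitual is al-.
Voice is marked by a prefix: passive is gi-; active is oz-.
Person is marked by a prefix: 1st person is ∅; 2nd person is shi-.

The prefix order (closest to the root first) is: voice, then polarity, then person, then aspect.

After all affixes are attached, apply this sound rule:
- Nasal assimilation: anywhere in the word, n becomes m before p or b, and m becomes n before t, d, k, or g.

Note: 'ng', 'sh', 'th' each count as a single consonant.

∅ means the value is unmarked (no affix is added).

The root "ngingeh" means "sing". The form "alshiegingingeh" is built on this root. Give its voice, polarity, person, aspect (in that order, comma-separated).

Segment: al-shi-e-gi-ngingeh.
voice: gi- → passive.
polarity: e- → negative.
person: shi- → 2nd person.
aspect: al- → habitual.

passive, negative, 2nd person, habitual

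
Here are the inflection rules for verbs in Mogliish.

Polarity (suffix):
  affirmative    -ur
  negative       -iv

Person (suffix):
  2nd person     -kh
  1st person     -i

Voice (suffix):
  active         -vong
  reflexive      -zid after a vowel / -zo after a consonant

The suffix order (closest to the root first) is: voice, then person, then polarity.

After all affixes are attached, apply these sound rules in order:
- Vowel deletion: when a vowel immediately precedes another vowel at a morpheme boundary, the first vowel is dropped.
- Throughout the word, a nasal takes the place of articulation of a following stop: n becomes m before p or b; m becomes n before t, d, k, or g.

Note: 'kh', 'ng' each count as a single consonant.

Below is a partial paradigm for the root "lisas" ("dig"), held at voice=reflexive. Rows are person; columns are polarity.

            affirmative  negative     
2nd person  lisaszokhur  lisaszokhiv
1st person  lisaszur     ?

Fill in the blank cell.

lisasziv

Attach voice reflexive -zo (after consonant 's') → lisaszo.
Attach person 1st person -i → lisaszoi.
Attach polarity negative -iv → lisaszoiiv.
Apply vowel deletion: lisaszoiiv → lisasziv.
Nasal assimilation: no change.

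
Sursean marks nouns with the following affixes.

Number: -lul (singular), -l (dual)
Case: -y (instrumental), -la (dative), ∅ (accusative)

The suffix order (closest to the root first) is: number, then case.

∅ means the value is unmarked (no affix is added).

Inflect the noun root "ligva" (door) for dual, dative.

ligvalla

Attach number dual -l → ligval.
Attach case dative -la → ligvalla.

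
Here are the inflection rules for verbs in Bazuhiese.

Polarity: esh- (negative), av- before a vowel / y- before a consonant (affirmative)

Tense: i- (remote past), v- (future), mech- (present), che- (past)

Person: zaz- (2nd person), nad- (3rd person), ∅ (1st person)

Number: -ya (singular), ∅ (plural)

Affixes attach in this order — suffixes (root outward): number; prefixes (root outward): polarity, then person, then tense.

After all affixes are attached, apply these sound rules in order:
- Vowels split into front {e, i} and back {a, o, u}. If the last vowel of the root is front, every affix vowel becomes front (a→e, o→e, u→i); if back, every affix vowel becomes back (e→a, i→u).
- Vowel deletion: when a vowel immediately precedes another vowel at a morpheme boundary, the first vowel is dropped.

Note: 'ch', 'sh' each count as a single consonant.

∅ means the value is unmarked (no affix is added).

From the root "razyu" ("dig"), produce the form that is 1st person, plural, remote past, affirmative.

uyrazyu

number = plural: zero marking, form stays razyu.
Attach polarity affirmative y- (before consonant 'r') → yrazyu.
person = 1st person: zero marking, form stays yrazyu.
Attach tense remote past i- → iyrazyu.
Apply vowel harmony: iyrazyu → uyrazyu.
Vowel deletion: no change.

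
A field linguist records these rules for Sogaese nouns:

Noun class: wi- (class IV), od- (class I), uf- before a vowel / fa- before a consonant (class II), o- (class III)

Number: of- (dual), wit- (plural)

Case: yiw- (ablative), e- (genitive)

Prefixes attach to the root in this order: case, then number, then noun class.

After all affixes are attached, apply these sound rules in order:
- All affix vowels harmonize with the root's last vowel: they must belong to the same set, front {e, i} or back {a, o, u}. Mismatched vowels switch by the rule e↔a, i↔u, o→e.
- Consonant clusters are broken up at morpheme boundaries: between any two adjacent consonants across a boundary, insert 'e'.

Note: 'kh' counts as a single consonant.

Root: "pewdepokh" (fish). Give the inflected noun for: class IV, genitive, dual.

wuofapewdepokh

Attach case genitive e- → epewdepokh.
Attach number dual of- → ofepewdepokh.
Attach noun class class IV wi- → wiofepewdepokh.
Apply vowel harmony: wiofepewdepokh → wuofapewdepokh.
Epenthesis: no change.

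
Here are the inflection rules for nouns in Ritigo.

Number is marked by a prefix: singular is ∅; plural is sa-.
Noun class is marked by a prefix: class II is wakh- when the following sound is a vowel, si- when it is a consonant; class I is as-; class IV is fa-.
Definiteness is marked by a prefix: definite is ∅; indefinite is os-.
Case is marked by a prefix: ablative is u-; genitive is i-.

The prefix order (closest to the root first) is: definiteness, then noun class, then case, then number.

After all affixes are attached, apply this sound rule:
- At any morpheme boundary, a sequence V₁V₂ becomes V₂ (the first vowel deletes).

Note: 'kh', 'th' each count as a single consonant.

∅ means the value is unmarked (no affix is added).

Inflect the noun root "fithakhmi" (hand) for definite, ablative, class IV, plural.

definiteness = definite: zero marking, form stays fithakhmi.
Attach noun class class IV fa- → fafithakhmi.
Attach case ablative u- → ufafithakhmi.
Attach number plural sa- → saufafithakhmi.
Apply vowel deletion: saufafithakhmi → sufafithakhmi.

sufafithakhmi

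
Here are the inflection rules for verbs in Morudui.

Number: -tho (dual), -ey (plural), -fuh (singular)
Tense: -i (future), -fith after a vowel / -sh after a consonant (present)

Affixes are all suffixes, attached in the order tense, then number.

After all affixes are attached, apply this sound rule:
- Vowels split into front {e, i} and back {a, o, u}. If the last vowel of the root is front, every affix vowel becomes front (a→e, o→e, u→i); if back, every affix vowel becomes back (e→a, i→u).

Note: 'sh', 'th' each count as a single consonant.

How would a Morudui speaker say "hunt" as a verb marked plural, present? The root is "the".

thefithey

Attach tense present -fith (after vowel 'e') → thefith.
Attach number plural -ey → thefithey.
Vowel harmony: no change.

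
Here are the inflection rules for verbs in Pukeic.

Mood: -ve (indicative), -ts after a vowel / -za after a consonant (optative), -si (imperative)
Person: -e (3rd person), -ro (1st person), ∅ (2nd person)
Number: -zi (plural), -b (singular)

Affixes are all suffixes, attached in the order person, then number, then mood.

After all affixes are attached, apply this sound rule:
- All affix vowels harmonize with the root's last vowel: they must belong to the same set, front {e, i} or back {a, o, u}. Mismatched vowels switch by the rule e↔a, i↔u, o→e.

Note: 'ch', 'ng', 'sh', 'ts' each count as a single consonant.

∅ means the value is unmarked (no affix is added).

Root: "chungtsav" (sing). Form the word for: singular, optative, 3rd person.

Attach person 3rd person -e → chungtsave.
Attach number singular -b → chungtsaveb.
Attach mood optative -za (after consonant 'b') → chungtsavebza.
Apply vowel harmony: chungtsavebza → chungtsavabza.

chungtsavabza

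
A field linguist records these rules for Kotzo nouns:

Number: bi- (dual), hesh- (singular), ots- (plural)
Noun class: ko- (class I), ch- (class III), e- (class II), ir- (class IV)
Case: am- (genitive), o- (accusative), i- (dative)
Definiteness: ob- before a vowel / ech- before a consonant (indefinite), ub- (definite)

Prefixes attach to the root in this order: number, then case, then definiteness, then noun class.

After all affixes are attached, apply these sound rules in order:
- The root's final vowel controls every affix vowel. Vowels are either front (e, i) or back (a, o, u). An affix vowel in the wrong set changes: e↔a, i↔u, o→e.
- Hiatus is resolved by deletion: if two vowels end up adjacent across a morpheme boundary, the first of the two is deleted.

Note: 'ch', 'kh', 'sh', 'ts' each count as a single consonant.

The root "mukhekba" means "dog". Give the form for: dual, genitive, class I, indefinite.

kobambumukhekba

Attach number dual bi- → bimukhekba.
Attach case genitive am- → ambimukhekba.
Attach definiteness indefinite ob- (before vowel 'a') → obambimukhekba.
Attach noun class class I ko- → koobambimukhekba.
Apply vowel harmony: koobambimukhekba → koobambumukhekba.
Apply vowel deletion: koobambumukhekba → kobambumukhekba.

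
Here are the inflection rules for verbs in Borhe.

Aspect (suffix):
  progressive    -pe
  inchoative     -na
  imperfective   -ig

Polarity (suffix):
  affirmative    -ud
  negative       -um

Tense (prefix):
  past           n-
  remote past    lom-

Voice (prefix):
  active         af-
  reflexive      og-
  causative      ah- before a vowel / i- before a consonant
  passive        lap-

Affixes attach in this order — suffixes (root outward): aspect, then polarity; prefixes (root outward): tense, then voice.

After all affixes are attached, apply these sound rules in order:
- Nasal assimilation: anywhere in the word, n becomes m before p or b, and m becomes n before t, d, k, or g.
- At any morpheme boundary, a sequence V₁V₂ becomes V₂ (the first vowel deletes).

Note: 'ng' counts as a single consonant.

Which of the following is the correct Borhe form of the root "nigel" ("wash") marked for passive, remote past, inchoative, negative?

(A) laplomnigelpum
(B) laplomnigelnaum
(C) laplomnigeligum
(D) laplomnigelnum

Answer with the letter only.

D

Attach aspect inchoative -na → nigelna.
Attach tense remote past lom- → lomnigelna.
Attach voice passive lap- → laplomnigelna.
Attach polarity negative -um → laplomnigelnaum.
Nasal assimilation: no change.
Apply vowel deletion: laplomnigelnaum → laplomnigelnum.
So the correct form is laplomnigelnum, option (D).
(C) laplomnigeligum is wrong: it uses imperfective instead of inchoative for aspect.
(B) laplomnigelnaum is wrong: it fails to apply the sound rule(s).
(A) laplomnigelpum is wrong: it uses progressive instead of inchoative for aspect.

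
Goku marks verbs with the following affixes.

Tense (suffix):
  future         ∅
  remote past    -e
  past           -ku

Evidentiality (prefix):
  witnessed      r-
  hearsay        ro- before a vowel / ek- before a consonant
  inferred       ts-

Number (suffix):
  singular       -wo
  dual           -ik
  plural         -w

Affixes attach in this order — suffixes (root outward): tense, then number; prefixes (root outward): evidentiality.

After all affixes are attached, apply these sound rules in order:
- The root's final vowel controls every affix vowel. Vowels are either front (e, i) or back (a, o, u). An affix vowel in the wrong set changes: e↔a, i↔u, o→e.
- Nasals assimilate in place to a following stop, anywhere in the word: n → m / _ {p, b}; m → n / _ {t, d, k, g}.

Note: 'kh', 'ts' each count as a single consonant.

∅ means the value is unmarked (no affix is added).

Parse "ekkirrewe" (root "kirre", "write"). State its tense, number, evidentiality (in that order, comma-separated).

Segment: ek-kirre-wo.
tense: ∅ → future.
number: -wo → singular.
evidentiality: ro/ek- → hearsay.

future, singular, hearsay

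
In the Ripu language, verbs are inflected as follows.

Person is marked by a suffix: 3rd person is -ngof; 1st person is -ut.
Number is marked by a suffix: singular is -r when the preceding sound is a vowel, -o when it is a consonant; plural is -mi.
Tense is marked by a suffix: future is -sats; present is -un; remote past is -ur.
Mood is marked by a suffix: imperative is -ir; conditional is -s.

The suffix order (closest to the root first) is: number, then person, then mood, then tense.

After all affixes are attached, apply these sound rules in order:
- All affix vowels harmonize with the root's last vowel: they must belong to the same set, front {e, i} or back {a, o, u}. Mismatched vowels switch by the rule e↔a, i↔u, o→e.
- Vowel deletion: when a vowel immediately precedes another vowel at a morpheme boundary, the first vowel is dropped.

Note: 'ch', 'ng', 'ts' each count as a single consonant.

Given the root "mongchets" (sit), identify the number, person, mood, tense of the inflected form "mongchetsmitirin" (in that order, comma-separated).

plural, 1st person, imperative, present

Segment: mongchets-mi-ut-ir-un.
number: -mi → plural.
person: -ut → 1st person.
mood: -ir → imperative.
tense: -un → present.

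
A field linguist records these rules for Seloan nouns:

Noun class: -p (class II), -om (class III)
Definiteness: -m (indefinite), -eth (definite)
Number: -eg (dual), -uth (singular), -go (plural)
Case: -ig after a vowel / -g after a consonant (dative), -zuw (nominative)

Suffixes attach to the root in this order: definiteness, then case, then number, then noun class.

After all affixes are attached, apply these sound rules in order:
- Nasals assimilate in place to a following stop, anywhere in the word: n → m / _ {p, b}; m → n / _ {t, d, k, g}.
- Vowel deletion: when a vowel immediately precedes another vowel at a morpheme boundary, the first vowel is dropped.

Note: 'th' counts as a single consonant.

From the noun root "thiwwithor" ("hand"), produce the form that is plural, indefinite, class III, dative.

thiwwithornggom

Attach definiteness indefinite -m → thiwwithorm.
Attach case dative -g (after consonant 'm') → thiwwithormg.
Attach number plural -go → thiwwithormggo.
Attach noun class class III -om → thiwwithormggoom.
Apply nasal assimilation: thiwwithormggoom → thiwwithornggoom.
Apply vowel deletion: thiwwithornggoom → thiwwithornggom.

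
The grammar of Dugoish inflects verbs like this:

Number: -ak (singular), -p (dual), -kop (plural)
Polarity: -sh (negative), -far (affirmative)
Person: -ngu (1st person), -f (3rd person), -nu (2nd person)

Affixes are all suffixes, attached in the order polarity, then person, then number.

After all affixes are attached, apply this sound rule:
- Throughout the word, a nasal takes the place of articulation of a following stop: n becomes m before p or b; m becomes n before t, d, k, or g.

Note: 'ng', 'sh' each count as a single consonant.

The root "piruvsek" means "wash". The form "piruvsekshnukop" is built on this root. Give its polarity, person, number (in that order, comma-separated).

negative, 2nd person, plural

Segment: piruvsek-sh-nu-kop.
polarity: -sh → negative.
person: -nu → 2nd person.
number: -kop → plural.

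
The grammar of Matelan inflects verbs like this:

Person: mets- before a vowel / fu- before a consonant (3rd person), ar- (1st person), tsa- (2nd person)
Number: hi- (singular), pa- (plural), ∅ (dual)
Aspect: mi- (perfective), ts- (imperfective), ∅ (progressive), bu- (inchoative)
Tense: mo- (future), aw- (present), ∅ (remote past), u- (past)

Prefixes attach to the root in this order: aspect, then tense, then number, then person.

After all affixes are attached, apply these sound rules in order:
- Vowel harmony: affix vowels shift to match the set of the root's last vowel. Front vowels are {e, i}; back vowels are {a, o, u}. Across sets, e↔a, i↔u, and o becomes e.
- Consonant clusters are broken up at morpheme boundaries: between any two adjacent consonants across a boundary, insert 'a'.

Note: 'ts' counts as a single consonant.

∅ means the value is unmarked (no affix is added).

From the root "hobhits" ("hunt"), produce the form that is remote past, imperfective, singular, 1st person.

erahitsahobhits

Attach aspect imperfective ts- → tshobhits.
tense = remote past: zero marking, form stays tshobhits.
Attach number singular hi- → hitshobhits.
Attach person 1st person ar- → arhitshobhits.
Apply vowel harmony: arhitshobhits → erhitshobhits.
Apply epenthesis: erhitshobhits → erahitsahobhits.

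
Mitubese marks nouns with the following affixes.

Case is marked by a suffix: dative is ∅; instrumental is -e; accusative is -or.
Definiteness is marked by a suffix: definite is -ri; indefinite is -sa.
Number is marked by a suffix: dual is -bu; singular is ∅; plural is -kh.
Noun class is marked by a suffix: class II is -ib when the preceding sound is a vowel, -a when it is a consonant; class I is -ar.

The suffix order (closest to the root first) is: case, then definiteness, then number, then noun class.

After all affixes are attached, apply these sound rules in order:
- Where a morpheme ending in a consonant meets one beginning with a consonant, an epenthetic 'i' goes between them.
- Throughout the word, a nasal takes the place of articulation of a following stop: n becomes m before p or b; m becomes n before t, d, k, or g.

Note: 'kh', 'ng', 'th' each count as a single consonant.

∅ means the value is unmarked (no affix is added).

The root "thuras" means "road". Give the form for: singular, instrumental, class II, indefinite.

thurasesaib

Attach case instrumental -e → thurase.
Attach definiteness indefinite -sa → thurasesa.
number = singular: zero marking, form stays thurasesa.
Attach noun class class II -ib (after vowel 'a') → thurasesaib.
Epenthesis: no change.
Nasal assimilation: no change.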